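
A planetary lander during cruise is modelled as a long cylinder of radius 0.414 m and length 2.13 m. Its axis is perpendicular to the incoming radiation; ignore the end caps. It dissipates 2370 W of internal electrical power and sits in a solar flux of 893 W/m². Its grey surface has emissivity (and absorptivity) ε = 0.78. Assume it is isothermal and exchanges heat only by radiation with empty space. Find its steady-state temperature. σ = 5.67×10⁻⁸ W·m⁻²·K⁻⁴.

At steady state, absorbed solar power + internal power = radiated power.
Absorbed: α·S·A_cross = 0.78·893·1.764 = 1228 W (cross-section 2rL).
Total input = 1228 + 2370 = 3598 W.
Radiated: εσ·A_surf·T⁴ with A_surf = 2πrL = 5.541 m².
T⁴ = 3598/(0.78·5.67×10⁻⁸·5.541) = 1.469×10¹⁰ K⁴.

T ≈ 348 K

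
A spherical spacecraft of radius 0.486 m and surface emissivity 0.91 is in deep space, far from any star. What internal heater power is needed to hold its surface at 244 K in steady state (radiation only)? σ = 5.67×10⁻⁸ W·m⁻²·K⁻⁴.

P ≈ 543 W

P = εσ·4πr²·T⁴.
4πr² = 2.968 m²; T⁴ = 3.545×10⁹ K⁴.
P = 0.91·5.67×10⁻⁸·2.968·3.545×10⁹.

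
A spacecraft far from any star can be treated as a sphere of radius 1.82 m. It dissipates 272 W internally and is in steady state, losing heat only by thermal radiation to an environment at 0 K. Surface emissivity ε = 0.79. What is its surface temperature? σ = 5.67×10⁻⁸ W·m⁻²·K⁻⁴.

Steady state: internal power = radiated power, P = εσA T⁴.
Radiating area A = 4πr² = 41.62 m².
T⁴ = P/(εσA) = 272/(0.79·5.67×10⁻⁸·41.62) = 1.459×10⁸ K⁴.
T = (1.459×10⁸)^(1/4).

T ≈ 110 K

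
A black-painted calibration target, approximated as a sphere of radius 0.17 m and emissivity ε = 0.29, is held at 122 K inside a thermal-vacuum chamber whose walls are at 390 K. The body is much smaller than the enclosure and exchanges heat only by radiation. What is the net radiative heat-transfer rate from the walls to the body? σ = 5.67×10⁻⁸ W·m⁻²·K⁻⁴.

For a small grey body in a large enclosure: P_net = εσA(T_body⁴ − T_wall⁴).
A = 4πr² = 0.3632 m²; T_body⁴ − T_wall⁴ = 2.215×10⁸ − 2.313×10¹⁰ = -2.291×10¹⁰ K⁴.
|P_net| = 0.29·5.67×10⁻⁸·0.3632·2.291×10¹⁰.

P_net ≈ 137 W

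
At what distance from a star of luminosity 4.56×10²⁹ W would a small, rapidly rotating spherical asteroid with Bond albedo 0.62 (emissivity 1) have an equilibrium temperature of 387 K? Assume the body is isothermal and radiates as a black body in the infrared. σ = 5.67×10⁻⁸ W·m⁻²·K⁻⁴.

For an isothermal black-emitting sphere, (1−a)S·πr² = σ·4πr²·T⁴ ⇒ S = 4σT⁴/(1−a).
S = 4·5.67×10⁻⁸·(387)⁴/0.380 = 13390 W/m².
Flux falls as S = L/(4πd²), so d = √(L/(4πS)) = √(4.56×10²⁹/(4π·13390)).

d ≈ 1.65×10¹² m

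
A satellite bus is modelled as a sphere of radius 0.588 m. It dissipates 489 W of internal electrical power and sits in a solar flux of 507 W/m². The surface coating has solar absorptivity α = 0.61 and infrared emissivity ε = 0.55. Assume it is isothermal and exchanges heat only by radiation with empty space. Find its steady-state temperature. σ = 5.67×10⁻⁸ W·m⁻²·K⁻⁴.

T ≈ 279 K

At steady state, absorbed solar power + internal power = radiated power.
Absorbed: α·S·A_cross = 0.61·507·1.086 = 335.9 W (cross-section πr²).
Total input = 335.9 + 489 = 824.9 W.
Radiated: εσ·A_surf·T⁴ with A_surf = 4πr² = 4.345 m².
T⁴ = 824.9/(0.55·5.67×10⁻⁸·4.345) = 6.088×10⁹ K⁴.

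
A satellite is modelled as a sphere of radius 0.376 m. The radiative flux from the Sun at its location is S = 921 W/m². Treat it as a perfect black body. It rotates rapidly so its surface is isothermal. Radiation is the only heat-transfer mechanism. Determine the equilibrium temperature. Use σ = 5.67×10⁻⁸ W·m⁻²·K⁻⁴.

T ≈ 252 K

At equilibrium, absorbed power = emitted power.
Absorbing cross-section = πr² = 0.4441 m²; emitting surface = 4πr² = 1.777 m² (ratio 4).
S·A_cross = εσ·A_surf·T⁴  ⇒  T⁴ = S/(4σ).
T⁴ = 1.00·921/(4·5.67×10⁻⁸) = 4.061×10⁹ K⁴.
T = (4.061×10⁹)^(1/4).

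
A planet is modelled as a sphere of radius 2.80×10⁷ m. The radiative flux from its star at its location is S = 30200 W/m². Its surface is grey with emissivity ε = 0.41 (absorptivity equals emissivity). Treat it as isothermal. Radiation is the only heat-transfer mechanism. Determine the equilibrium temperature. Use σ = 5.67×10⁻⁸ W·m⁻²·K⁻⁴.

T ≈ 604 K

At equilibrium, absorbed power = emitted power.
Absorbing cross-section = πr² = 2.463×10¹⁵ m²; emitting surface = 4πr² = 9.852×10¹⁵ m² (ratio 4).
εS·A_cross = εσ·A_surf·T⁴  ⇒  T⁴ = S/(4σ)   (ε cancels).
T⁴ = 30200/(4·5.67×10⁻⁸) = 1.332×10¹¹ K⁴.
T = (1.332×10¹¹)^(1/4).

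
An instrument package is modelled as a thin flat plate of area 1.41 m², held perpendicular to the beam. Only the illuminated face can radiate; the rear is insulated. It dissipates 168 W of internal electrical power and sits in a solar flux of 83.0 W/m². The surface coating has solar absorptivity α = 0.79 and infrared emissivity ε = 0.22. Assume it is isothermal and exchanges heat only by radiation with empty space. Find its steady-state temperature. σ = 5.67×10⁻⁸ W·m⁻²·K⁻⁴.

At steady state, absorbed solar power + internal power = radiated power.
Absorbed: α·S·A_cross = 0.79·83.0·1.410 = 92.45 W (cross-section A).
Total input = 92.45 + 168 = 260.5 W.
Radiated: εσ·A_surf·T⁴ with A_surf = A = 1.410 m².
T⁴ = 260.5/(0.22·5.67×10⁻⁸·1.410) = 1.481×10¹⁰ K⁴.

T ≈ 349 K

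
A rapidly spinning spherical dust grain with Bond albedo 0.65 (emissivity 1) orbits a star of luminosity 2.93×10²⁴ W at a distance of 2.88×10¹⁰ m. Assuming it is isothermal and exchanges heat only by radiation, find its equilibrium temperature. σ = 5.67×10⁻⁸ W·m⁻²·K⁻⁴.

First find the stellar flux at distance d: S = L/(4πd²) = 2.93×10²⁴/(4π·(2.88×10¹⁰)²) = 281.1 W/m².
For an isothermal sphere, absorbed (1−a)S·πr² = emitted σ·4πr²·T⁴, so T⁴ = (1−a)S/(4σ).
T⁴ = 0.350·281.1/(4·5.67×10⁻⁸) = 4.338×10⁸ K⁴.

T ≈ 144 K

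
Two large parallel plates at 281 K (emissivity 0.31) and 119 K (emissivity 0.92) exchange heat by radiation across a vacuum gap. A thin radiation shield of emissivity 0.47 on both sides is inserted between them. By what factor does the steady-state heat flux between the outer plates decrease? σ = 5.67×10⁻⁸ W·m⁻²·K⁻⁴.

factor ≈ 1.98

Without shield: q₀ = σΔ(T⁴)/(1/ε₁+1/ε₂−1) with denominator 3.313.
With shield the two gaps are in series; the resistances add: (1/ε₁+1/ε_s−1)+(1/ε_s+1/ε₂−1) = 4.353+2.215 = 6.568.
Heat-flux ratio q₀/q = 6.568/3.313.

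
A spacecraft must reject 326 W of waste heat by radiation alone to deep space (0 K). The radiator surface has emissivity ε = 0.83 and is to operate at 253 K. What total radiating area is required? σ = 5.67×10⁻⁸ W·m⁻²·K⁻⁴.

A ≈ 1.69 m²

P = εσA T⁴ ⇒ A = P/(εσT⁴).
T⁴ = 4.097×10⁹ K⁴.
A = 326/(0.83 × 5.67×10⁻⁸ × 4.097×10⁹).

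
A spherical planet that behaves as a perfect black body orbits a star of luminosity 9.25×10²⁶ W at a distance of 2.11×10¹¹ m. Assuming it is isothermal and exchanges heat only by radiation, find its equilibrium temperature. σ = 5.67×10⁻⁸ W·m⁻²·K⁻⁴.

First find the stellar flux at distance d: S = L/(4πd²) = 9.25×10²⁶/(4π·(2.11×10¹¹)²) = 1653 W/m².
For an isothermal sphere, absorbed (1−a)S·πr² = emitted σ·4πr²·T⁴, so T⁴ = (1−a)S/(4σ).
T⁴ = 1.00·1653/(4·5.67×10⁻⁸) = 7.290×10⁹ K⁴.

T ≈ 292 K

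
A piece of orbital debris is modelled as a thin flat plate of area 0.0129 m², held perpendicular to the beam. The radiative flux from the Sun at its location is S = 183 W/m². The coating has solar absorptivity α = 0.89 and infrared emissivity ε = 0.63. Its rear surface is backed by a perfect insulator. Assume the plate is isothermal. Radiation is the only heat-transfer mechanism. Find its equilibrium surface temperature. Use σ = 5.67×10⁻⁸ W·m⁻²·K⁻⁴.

At equilibrium, absorbed power = emitted power.
Absorbing cross-section = A = 0.01290 m²; emitting surface = A = 0.01290 m² (ratio 1).
αS·A_cross = εσ·A_surf·T⁴  ⇒  T⁴ = αS/(ε·1σ).
T⁴ = 0.890·183/(0.63·1·5.67×10⁻⁸) = 4.560×10⁹ K⁴.
T = (4.560×10⁹)^(1/4).

T ≈ 260 K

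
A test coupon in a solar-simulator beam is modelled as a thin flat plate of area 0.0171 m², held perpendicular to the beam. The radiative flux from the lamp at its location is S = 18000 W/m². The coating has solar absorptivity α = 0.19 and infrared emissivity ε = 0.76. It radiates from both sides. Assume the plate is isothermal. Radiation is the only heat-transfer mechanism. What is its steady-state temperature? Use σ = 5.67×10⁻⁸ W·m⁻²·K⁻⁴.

T ≈ 446 K

At equilibrium, absorbed power = emitted power.
Absorbing cross-section = A = 0.01710 m²; emitting surface = 2A = 0.03420 m² (ratio 2).
αS·A_cross = εσ·A_surf·T⁴  ⇒  T⁴ = αS/(ε·2σ).
T⁴ = 0.190·18000/(0.76·2·5.67×10⁻⁸) = 3.968×10¹⁰ K⁴.
T = (3.968×10¹⁰)^(1/4).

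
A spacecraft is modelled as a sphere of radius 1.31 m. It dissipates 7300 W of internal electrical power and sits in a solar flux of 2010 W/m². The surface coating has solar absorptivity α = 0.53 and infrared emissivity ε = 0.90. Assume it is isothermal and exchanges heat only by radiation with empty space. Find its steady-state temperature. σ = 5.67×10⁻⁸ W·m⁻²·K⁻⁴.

T ≈ 330 K

At steady state, absorbed solar power + internal power = radiated power.
Absorbed: α·S·A_cross = 0.53·2010·5.391 = 5743 W (cross-section πr²).
Total input = 5743 + 7300 = 13040 W.
Radiated: εσ·A_surf·T⁴ with A_surf = 4πr² = 21.57 m².
T⁴ = 13040/(0.90·5.67×10⁻⁸·21.57) = 1.185×10¹⁰ K⁴.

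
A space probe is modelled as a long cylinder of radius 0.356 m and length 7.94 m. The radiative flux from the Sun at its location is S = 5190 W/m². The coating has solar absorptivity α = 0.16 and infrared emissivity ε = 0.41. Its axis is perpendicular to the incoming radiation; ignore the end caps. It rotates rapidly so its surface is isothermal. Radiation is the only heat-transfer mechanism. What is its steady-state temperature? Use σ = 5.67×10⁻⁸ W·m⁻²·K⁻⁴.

At equilibrium, absorbed power = emitted power.
Absorbing cross-section = 2rL = 5.653 m²; emitting surface = 2πrL = 17.76 m² (ratio π).
αS·A_cross = εσ·A_surf·T⁴  ⇒  T⁴ = αS/(ε·πσ).
T⁴ = 0.160·5190/(0.41·π·5.67×10⁻⁸) = 1.137×10¹⁰ K⁴.
T = (1.137×10¹⁰)^(1/4).

T ≈ 327 K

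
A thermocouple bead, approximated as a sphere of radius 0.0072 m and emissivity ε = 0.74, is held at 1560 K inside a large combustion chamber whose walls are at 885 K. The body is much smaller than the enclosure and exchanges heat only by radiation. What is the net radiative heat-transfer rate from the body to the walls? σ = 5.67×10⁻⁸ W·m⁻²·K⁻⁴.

P_net ≈ 145 W

For a small grey body in a large enclosure: P_net = εσA(T_body⁴ − T_wall⁴).
A = 4πr² = 6.514×10⁻⁴ m²; T_body⁴ − T_wall⁴ = 5.922×10¹² − 6.134×10¹¹ = 5.309×10¹² K⁴.
|P_net| = 0.74·5.67×10⁻⁸·6.514×10⁻⁴·5.309×10¹².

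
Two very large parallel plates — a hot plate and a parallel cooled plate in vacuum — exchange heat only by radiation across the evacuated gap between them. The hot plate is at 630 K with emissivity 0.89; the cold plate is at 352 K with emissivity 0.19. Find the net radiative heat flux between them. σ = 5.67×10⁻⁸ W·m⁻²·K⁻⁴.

q ≈ 1500 W/m²

For two infinite grey parallel plates, q = σ(T₁⁴ − T₂⁴)/(1/ε₁ + 1/ε₂ − 1).
T₁⁴ − T₂⁴ = 1.575×10¹¹ − 1.535×10¹⁰ = 1.422×10¹¹ K⁴.
1/ε₁ + 1/ε₂ − 1 = 1.124 + 5.263 − 1 = 5.387.
q = 5.67×10⁻⁸ × 1.422×10¹¹ / 5.387.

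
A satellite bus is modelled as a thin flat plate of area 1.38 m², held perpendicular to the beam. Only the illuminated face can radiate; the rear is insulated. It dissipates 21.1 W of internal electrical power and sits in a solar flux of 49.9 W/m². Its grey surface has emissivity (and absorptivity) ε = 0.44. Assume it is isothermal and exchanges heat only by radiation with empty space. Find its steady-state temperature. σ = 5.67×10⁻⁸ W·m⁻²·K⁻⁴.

At steady state, absorbed solar power + internal power = radiated power.
Absorbed: α·S·A_cross = 0.44·49.9·1.380 = 30.30 W (cross-section A).
Total input = 30.30 + 21.1 = 51.40 W.
Radiated: εσ·A_surf·T⁴ with A_surf = A = 1.380 m².
T⁴ = 51.40/(0.44·5.67×10⁻⁸·1.380) = 1.493×10⁹ K⁴.

T ≈ 197 K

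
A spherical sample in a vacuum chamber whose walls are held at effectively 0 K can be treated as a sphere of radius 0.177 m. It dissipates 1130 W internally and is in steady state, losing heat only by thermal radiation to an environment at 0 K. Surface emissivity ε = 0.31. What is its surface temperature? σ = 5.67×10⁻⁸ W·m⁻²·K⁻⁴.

Steady state: internal power = radiated power, P = εσA T⁴.
Radiating area A = 4πr² = 0.3937 m².
T⁴ = P/(εσA) = 1130/(0.31·5.67×10⁻⁸·0.3937) = 1.633×10¹¹ K⁴.
T = (1.633×10¹¹)^(1/4).

T ≈ 636 K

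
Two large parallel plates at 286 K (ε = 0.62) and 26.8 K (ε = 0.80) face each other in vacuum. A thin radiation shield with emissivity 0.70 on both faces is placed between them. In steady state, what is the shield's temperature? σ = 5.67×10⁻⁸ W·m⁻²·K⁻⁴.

In steady state the net flux on the hot side equals that on the cold side.
σ(T₁⁴−T_s⁴)/D₁ = σ(T_s⁴−T₂⁴)/D₂, with D₁ = 1/ε₁+1/ε_s−1 = 2.041, D₂ = 1/ε_s+1/ε₂−1 = 1.679.
Solve for T_s⁴: T_s⁴ = (D₂·T₁⁴ + D₁·T₂⁴)/(D₁+D₂) = 3.019×10⁹ K⁴.

T_s ≈ 234 K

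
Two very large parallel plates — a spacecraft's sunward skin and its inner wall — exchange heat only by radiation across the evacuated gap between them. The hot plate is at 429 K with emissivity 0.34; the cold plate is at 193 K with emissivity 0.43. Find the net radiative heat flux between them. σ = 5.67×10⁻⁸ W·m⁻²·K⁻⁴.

For two infinite grey parallel plates, q = σ(T₁⁴ − T₂⁴)/(1/ε₁ + 1/ε₂ − 1).
T₁⁴ − T₂⁴ = 3.387×10¹⁰ − 1.387×10⁹ = 3.248×10¹⁰ K⁴.
1/ε₁ + 1/ε₂ − 1 = 2.941 + 2.326 − 1 = 4.267.
q = 5.67×10⁻⁸ × 3.248×10¹⁰ / 4.267.

q ≈ 432 W/m²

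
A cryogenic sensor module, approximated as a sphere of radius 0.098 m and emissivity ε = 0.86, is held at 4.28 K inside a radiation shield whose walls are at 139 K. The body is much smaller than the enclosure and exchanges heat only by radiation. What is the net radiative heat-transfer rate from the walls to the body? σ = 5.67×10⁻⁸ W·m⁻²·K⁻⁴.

For a small grey body in a large enclosure: P_net = εσA(T_body⁴ − T_wall⁴).
A = 4πr² = 0.1207 m²; T_body⁴ − T_wall⁴ = 335.6 − 3.733×10⁸ = -3.733×10⁸ K⁴.
|P_net| = 0.86·5.67×10⁻⁸·0.1207·3.733×10⁸.

P_net ≈ 2.20 W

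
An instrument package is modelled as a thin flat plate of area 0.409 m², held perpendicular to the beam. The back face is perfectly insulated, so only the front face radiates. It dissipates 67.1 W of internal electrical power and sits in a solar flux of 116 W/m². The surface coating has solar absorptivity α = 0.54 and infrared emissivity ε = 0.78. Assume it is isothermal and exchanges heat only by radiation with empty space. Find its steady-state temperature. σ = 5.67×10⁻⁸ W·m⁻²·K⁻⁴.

T ≈ 268 K

At steady state, absorbed solar power + internal power = radiated power.
Absorbed: α·S·A_cross = 0.54·116·0.4090 = 25.62 W (cross-section A).
Total input = 25.62 + 67.1 = 92.72 W.
Radiated: εσ·A_surf·T⁴ with A_surf = A = 0.4090 m².
T⁴ = 92.72/(0.78·5.67×10⁻⁸·0.4090) = 5.126×10⁹ K⁴.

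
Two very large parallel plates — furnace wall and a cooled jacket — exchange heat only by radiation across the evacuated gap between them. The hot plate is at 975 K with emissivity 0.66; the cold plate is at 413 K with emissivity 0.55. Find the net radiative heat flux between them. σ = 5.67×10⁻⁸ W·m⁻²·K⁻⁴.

q ≈ 21300 W/m²

For two infinite grey parallel plates, q = σ(T₁⁴ − T₂⁴)/(1/ε₁ + 1/ε₂ − 1).
T₁⁴ − T₂⁴ = 9.037×10¹¹ − 2.909×10¹⁰ = 8.746×10¹¹ K⁴.
1/ε₁ + 1/ε₂ − 1 = 1.515 + 1.818 − 1 = 2.333.
q = 5.67×10⁻⁸ × 8.746×10¹¹ / 2.333.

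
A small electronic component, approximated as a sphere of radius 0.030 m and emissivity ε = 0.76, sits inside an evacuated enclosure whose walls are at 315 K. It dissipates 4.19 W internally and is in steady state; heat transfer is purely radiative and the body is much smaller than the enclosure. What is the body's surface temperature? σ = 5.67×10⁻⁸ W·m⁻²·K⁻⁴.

For a small grey body in a large enclosure, net radiated power = εσA(T⁴ − T_w⁴).
Steady state: P = εσA(T⁴ − T_w⁴) with A = 4πr² = 0.01131 m².
T⁴ = P/(εσA) + T_w⁴ = 4.19/(0.76·5.67×10⁻⁸·0.01131) + (315)⁴
    = 8.597×10⁹ + 9.846×10⁹ = 1.844×10¹⁰ K⁴.

T ≈ 369 K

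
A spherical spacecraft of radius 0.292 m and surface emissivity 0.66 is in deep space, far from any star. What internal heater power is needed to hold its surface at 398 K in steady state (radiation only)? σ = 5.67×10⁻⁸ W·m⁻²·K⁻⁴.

P = εσ·4πr²·T⁴.
4πr² = 1.071 m²; T⁴ = 2.509×10¹⁰ K⁴.
P = 0.66·5.67×10⁻⁸·1.071·2.509×10¹⁰.

P ≈ 1010 W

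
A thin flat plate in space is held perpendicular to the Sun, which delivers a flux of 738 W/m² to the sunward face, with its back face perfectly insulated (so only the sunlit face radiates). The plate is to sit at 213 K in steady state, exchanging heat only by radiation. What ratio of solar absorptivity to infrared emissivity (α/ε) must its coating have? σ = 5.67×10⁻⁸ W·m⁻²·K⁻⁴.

α/ε ≈ 0.158

Balance: αS·A = εσ·1A·T⁴ ⇒ α/ε = σT⁴/S.
α/ε = 5.67×10⁻⁸·(213)⁴/738 = 5.67×10⁻⁸·2.058×10⁹/738.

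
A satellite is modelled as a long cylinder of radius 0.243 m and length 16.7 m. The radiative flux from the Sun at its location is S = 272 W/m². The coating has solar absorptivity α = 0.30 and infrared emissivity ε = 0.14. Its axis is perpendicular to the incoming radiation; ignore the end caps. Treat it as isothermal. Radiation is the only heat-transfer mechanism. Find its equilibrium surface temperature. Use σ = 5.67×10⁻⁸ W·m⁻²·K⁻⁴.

At equilibrium, absorbed power = emitted power.
Absorbing cross-section = 2rL = 8.116 m²; emitting surface = 2πrL = 25.50 m² (ratio π).
αS·A_cross = εσ·A_surf·T⁴  ⇒  T⁴ = αS/(ε·πσ).
T⁴ = 0.300·272/(0.14·π·5.67×10⁻⁸) = 3.272×10⁹ K⁴.
T = (3.272×10⁹)^(1/4).

T ≈ 239 K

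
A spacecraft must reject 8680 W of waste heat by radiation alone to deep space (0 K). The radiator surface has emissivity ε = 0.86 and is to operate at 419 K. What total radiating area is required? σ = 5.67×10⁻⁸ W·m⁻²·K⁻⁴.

A ≈ 5.78 m²

P = εσA T⁴ ⇒ A = P/(εσT⁴).
T⁴ = 3.082×10¹⁰ K⁴.
A = 8680/(0.86 × 5.67×10⁻⁸ × 3.082×10¹⁰).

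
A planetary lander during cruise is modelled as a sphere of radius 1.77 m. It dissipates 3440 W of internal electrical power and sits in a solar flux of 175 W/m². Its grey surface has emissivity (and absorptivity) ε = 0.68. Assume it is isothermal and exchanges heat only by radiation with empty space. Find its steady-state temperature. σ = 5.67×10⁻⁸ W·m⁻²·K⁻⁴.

T ≈ 235 K

At steady state, absorbed solar power + internal power = radiated power.
Absorbed: α·S·A_cross = 0.68·175·9.842 = 1171 W (cross-section πr²).
Total input = 1171 + 3440 = 4611 W.
Radiated: εσ·A_surf·T⁴ with A_surf = 4πr² = 39.37 m².
T⁴ = 4611/(0.68·5.67×10⁻⁸·39.37) = 3.038×10⁹ K⁴.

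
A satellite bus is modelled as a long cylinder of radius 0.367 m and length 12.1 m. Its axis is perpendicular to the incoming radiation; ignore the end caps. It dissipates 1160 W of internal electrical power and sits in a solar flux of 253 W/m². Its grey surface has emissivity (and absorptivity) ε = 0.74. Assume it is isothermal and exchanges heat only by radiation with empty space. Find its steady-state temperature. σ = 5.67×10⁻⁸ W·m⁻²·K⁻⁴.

T ≈ 222 K

At steady state, absorbed solar power + internal power = radiated power.
Absorbed: α·S·A_cross = 0.74·253·8.881 = 1663 W (cross-section 2rL).
Total input = 1663 + 1160 = 2823 W.
Radiated: εσ·A_surf·T⁴ with A_surf = 2πrL = 27.90 m².
T⁴ = 2823/(0.74·5.67×10⁻⁸·27.90) = 2.411×10⁹ K⁴.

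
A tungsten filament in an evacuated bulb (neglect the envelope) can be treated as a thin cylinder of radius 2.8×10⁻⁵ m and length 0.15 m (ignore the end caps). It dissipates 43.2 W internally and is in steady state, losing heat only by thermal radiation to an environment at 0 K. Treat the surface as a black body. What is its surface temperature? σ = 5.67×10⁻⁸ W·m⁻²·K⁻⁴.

T ≈ 2320 K

Steady state: internal power = radiated power, P = εσA T⁴.
Radiating area A = 2πrL = 2.639×10⁻⁵ m².
T⁴ = P/(εσA) = 43.2/(1.0·5.67×10⁻⁸·2.639×10⁻⁵) = 2.887×10¹³ K⁴.
T = (2.887×10¹³)^(1/4).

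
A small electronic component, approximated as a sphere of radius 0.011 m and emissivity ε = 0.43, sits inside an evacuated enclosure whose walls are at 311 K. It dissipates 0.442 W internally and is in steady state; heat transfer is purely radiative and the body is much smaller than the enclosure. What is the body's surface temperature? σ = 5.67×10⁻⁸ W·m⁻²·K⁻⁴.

For a small grey body in a large enclosure, net radiated power = εσA(T⁴ − T_w⁴).
Steady state: P = εσA(T⁴ − T_w⁴) with A = 4πr² = 0.001521 m².
T⁴ = P/(εσA) + T_w⁴ = 0.442/(0.43·5.67×10⁻⁸·0.001521) + (311)⁴
    = 1.192×10¹⁰ + 9.355×10⁹ = 2.128×10¹⁰ K⁴.

T ≈ 382 K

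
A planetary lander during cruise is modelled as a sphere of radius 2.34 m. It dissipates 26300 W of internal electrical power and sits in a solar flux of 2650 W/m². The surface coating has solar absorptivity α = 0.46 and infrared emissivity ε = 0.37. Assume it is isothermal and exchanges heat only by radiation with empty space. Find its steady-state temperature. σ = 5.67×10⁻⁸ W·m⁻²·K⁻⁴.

T ≈ 425 K

At steady state, absorbed solar power + internal power = radiated power.
Absorbed: α·S·A_cross = 0.46·2650·17.20 = 20970 W (cross-section πr²).
Total input = 20970 + 26300 = 47270 W.
Radiated: εσ·A_surf·T⁴ with A_surf = 4πr² = 68.81 m².
T⁴ = 47270/(0.37·5.67×10⁻⁸·68.81) = 3.275×10¹⁰ K⁴.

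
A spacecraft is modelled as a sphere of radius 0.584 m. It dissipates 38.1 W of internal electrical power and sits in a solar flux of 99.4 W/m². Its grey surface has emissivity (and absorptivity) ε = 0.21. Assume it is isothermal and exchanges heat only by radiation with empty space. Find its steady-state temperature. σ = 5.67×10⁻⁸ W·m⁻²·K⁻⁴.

At steady state, absorbed solar power + internal power = radiated power.
Absorbed: α·S·A_cross = 0.21·99.4·1.071 = 22.37 W (cross-section πr²).
Total input = 22.37 + 38.1 = 60.47 W.
Radiated: εσ·A_surf·T⁴ with A_surf = 4πr² = 4.286 m².
T⁴ = 60.47/(0.21·5.67×10⁻⁸·4.286) = 1.185×10⁹ K⁴.

T ≈ 186 K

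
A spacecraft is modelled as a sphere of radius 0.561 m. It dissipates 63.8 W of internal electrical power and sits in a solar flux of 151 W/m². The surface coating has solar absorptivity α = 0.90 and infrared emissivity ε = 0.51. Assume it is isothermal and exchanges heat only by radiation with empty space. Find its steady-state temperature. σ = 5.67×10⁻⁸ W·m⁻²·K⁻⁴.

At steady state, absorbed solar power + internal power = radiated power.
Absorbed: α·S·A_cross = 0.90·151·0.9887 = 134.4 W (cross-section πr²).
Total input = 134.4 + 63.8 = 198.2 W.
Radiated: εσ·A_surf·T⁴ with A_surf = 4πr² = 3.955 m².
T⁴ = 198.2/(0.51·5.67×10⁻⁸·3.955) = 1.733×10⁹ K⁴.

T ≈ 204 K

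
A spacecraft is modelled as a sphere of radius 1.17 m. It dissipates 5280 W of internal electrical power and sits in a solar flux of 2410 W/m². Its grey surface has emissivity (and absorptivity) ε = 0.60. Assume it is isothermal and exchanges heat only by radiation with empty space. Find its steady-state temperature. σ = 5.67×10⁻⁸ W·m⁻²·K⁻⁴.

At steady state, absorbed solar power + internal power = radiated power.
Absorbed: α·S·A_cross = 0.60·2410·4.301 = 6219 W (cross-section πr²).
Total input = 6219 + 5280 = 11500 W.
Radiated: εσ·A_surf·T⁴ with A_surf = 4πr² = 17.20 m².
T⁴ = 11500/(0.60·5.67×10⁻⁸·17.20) = 1.965×10¹⁰ K⁴.

T ≈ 374 K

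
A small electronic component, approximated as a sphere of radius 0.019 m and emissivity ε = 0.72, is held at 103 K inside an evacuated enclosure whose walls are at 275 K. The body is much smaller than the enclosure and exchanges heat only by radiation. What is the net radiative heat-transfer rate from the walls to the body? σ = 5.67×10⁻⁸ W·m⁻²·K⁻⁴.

P_net ≈ 1.04 W

For a small grey body in a large enclosure: P_net = εσA(T_body⁴ − T_wall⁴).
A = 4πr² = 0.004536 m²; T_body⁴ − T_wall⁴ = 1.126×10⁸ − 5.719×10⁹ = -5.607×10⁹ K⁴.
|P_net| = 0.72·5.67×10⁻⁸·0.004536·5.607×10⁹.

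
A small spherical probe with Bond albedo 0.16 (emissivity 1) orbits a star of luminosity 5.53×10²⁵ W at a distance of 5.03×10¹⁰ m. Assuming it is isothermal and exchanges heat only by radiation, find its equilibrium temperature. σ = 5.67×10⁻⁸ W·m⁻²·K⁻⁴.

T ≈ 283 K

First find the stellar flux at distance d: S = L/(4πd²) = 5.53×10²⁵/(4π·(5.03×10¹⁰)²) = 1739 W/m².
For an isothermal sphere, absorbed (1−a)S·πr² = emitted σ·4πr²·T⁴, so T⁴ = (1−a)S/(4σ).
T⁴ = 0.840·1739/(4·5.67×10⁻⁸) = 6.442×10⁹ K⁴.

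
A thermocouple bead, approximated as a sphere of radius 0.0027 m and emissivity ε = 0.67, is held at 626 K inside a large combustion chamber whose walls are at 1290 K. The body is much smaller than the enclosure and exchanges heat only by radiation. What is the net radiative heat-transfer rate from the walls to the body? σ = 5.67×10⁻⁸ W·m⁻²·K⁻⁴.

For a small grey body in a large enclosure: P_net = εσA(T_body⁴ − T_wall⁴).
A = 4πr² = 9.161×10⁻⁵ m²; T_body⁴ − T_wall⁴ = 1.536×10¹¹ − 2.769×10¹² = -2.616×10¹² K⁴.
|P_net| = 0.67·5.67×10⁻⁸·9.161×10⁻⁵·2.616×10¹².

P_net ≈ 9.10 W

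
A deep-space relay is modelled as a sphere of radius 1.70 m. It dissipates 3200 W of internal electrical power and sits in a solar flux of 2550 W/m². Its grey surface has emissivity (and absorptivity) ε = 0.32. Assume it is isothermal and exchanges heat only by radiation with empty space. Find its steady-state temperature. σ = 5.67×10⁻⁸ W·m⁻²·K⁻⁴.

At steady state, absorbed solar power + internal power = radiated power.
Absorbed: α·S·A_cross = 0.32·2550·9.079 = 7409 W (cross-section πr²).
Total input = 7409 + 3200 = 10610 W.
Radiated: εσ·A_surf·T⁴ with A_surf = 4πr² = 36.32 m².
T⁴ = 10610/(0.32·5.67×10⁻⁸·36.32) = 1.610×10¹⁰ K⁴.

T ≈ 356 K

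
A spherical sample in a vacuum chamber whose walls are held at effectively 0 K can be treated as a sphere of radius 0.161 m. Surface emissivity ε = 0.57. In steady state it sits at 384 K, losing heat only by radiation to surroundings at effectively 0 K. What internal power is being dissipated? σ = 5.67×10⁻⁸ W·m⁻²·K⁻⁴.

Steady state: P = εσA T⁴.
A = 4πr² = 0.3257 m²; T⁴ = (384)⁴ = 2.174×10¹⁰ K⁴.
P = 0.57 × 5.67×10⁻⁸ × 0.3257 × 2.174×10¹⁰.

P ≈ 229 W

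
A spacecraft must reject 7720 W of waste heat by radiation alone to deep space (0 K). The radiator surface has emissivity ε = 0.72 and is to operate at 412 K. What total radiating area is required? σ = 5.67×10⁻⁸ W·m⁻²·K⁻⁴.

P = εσA T⁴ ⇒ A = P/(εσT⁴).
T⁴ = 2.881×10¹⁰ K⁴.
A = 7720/(0.72 × 5.67×10⁻⁸ × 2.881×10¹⁰).

A ≈ 6.56 m²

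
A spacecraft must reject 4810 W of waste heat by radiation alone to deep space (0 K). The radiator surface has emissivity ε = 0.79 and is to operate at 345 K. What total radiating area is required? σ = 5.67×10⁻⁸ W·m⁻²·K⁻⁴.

P = εσA T⁴ ⇒ A = P/(εσT⁴).
T⁴ = 1.417×10¹⁰ K⁴.
A = 4810/(0.79 × 5.67×10⁻⁸ × 1.417×10¹⁰).

A ≈ 7.58 m²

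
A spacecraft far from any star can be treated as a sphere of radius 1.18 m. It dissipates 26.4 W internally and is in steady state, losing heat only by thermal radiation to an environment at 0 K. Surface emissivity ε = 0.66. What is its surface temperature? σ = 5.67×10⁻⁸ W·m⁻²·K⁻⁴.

T ≈ 79.7 K

Steady state: internal power = radiated power, P = εσA T⁴.
Radiating area A = 4πr² = 17.50 m².
T⁴ = P/(εσA) = 26.4/(0.66·5.67×10⁻⁸·17.50) = 4.032×10⁷ K⁴.
T = (4.032×10⁷)^(1/4).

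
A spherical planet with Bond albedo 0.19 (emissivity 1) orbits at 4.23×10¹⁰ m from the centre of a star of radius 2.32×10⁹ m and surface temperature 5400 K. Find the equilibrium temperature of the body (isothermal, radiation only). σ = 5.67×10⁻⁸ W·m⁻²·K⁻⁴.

T ≈ 848 K

The star's surface emits σT_*⁴; at distance d the flux is S = σT_*⁴(R_*/d)².
S = 5.67×10⁻⁸·(5400)⁴·(2.32×10⁹/4.23×10¹⁰)² = 1.450×10⁵ W/m².
For an isothermal sphere T⁴ = (1−a)S/(4σ) = 5.180×10¹¹ K⁴.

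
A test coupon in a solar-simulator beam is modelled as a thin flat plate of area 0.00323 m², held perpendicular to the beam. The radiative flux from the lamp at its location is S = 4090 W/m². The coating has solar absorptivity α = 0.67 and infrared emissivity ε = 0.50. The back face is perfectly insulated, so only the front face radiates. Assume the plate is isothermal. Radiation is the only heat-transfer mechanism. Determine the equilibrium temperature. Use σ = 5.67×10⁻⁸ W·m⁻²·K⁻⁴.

At equilibrium, absorbed power = emitted power.
Absorbing cross-section = A = 0.003230 m²; emitting surface = A = 0.003230 m² (ratio 1).
αS·A_cross = εσ·A_surf·T⁴  ⇒  T⁴ = αS/(ε·1σ).
T⁴ = 0.670·4090/(0.50·1·5.67×10⁻⁸) = 9.666×10¹⁰ K⁴.
T = (9.666×10¹⁰)^(1/4).

T ≈ 558 K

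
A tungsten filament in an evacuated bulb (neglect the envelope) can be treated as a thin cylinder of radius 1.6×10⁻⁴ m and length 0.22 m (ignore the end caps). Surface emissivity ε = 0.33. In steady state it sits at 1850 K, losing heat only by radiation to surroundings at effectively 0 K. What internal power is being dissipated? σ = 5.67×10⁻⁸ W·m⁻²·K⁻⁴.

Steady state: P = εσA T⁴.
A = 2πrL = 2.212×10⁻⁴ m²; T⁴ = (1850)⁴ = 1.171×10¹³ K⁴.
P = 0.33 × 5.67×10⁻⁸ × 2.212×10⁻⁴ × 1.171×10¹³.

P ≈ 48.5 W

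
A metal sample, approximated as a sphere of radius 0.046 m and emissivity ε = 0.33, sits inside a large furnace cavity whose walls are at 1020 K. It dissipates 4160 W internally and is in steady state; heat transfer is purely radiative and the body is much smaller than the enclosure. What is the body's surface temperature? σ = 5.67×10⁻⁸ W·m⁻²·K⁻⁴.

T ≈ 1750 K

For a small grey body in a large enclosure, net radiated power = εσA(T⁴ − T_w⁴).
Steady state: P = εσA(T⁴ − T_w⁴) with A = 4πr² = 0.02659 m².
T⁴ = P/(εσA) + T_w⁴ = 4160/(0.33·5.67×10⁻⁸·0.02659) + (1020)⁴
    = 8.361×10¹² + 1.082×10¹² = 9.444×10¹² K⁴.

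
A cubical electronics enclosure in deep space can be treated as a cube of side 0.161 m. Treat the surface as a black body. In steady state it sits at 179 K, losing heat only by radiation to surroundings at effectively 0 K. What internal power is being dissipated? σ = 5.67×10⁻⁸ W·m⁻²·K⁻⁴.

Steady state: P = εσA T⁴.
A = 6L² = 0.1555 m²; T⁴ = (179)⁴ = 1.027×10⁹ K⁴.
P = 1.0 × 5.67×10⁻⁸ × 0.1555 × 1.027×10⁹.

P ≈ 9.05 W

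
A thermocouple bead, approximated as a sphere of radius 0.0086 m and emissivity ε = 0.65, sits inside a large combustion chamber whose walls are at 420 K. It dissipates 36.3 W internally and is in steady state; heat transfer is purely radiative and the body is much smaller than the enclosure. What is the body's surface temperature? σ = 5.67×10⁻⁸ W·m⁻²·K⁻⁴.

T ≈ 1020 K

For a small grey body in a large enclosure, net radiated power = εσA(T⁴ − T_w⁴).
Steady state: P = εσA(T⁴ − T_w⁴) with A = 4πr² = 9.294×10⁻⁴ m².
T⁴ = P/(εσA) + T_w⁴ = 36.3/(0.65·5.67×10⁻⁸·9.294×10⁻⁴) + (420)⁴
    = 1.060×10¹² + 3.112×10¹⁰ = 1.091×10¹² K⁴.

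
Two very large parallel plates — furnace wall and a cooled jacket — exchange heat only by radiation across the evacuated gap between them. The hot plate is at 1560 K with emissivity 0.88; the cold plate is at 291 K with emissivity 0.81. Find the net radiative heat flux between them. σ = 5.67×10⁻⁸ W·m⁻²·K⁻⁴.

q ≈ 2.45×10⁵ W/m²

For two infinite grey parallel plates, q = σ(T₁⁴ − T₂⁴)/(1/ε₁ + 1/ε₂ − 1).
T₁⁴ − T₂⁴ = 5.922×10¹² − 7.171×10⁹ = 5.915×10¹² K⁴.
1/ε₁ + 1/ε₂ − 1 = 1.136 + 1.235 − 1 = 1.371.
q = 5.67×10⁻⁸ × 5.915×10¹² / 1.371.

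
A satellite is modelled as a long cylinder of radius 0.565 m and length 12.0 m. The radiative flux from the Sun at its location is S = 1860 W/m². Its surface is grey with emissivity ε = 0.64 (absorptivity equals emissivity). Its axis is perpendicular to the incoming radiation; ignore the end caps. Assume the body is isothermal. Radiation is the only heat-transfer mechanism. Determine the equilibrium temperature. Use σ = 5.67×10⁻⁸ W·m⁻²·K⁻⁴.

At equilibrium, absorbed power = emitted power.
Absorbing cross-section = 2rL = 13.56 m²; emitting surface = 2πrL = 42.60 m² (ratio π).
εS·A_cross = εσ·A_surf·T⁴  ⇒  T⁴ = S/(πσ)   (ε cancels).
T⁴ = 1860/(π·5.67×10⁻⁸) = 1.044×10¹⁰ K⁴.
T = (1.044×10¹⁰)^(1/4).

T ≈ 320 K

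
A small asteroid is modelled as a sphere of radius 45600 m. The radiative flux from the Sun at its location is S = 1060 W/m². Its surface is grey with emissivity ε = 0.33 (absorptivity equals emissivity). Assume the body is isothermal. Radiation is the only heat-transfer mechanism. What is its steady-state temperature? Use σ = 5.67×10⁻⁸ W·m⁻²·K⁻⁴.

T ≈ 261 K

At equilibrium, absorbed power = emitted power.
Absorbing cross-section = πr² = 6.533×10⁹ m²; emitting surface = 4πr² = 2.613×10¹⁰ m² (ratio 4).
εS·A_cross = εσ·A_surf·T⁴  ⇒  T⁴ = S/(4σ)   (ε cancels).
T⁴ = 1060/(4·5.67×10⁻⁸) = 4.674×10⁹ K⁴.
T = (4.674×10⁹)^(1/4).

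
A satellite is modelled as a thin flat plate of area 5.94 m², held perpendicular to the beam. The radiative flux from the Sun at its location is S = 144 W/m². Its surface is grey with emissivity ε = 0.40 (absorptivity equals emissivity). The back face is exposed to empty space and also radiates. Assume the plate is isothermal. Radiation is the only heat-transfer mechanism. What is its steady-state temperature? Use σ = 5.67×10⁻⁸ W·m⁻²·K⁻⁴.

At equilibrium, absorbed power = emitted power.
Absorbing cross-section = A = 5.940 m²; emitting surface = 2A = 11.88 m² (ratio 2).
εS·A_cross = εσ·A_surf·T⁴  ⇒  T⁴ = S/(2σ)   (ε cancels).
T⁴ = 144/(2·5.67×10⁻⁸) = 1.270×10⁹ K⁴.
T = (1.270×10⁹)^(1/4).

T ≈ 189 K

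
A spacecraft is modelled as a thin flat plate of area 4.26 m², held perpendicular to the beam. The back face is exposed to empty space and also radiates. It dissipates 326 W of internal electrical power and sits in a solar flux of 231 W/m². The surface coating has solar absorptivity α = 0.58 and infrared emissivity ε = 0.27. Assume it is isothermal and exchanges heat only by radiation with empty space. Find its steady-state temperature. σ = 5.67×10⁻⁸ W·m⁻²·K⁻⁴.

T ≈ 288 K

At steady state, absorbed solar power + internal power = radiated power.
Absorbed: α·S·A_cross = 0.58·231·4.260 = 570.8 W (cross-section A).
Total input = 570.8 + 326 = 896.8 W.
Radiated: εσ·A_surf·T⁴ with A_surf = 2A = 8.520 m².
T⁴ = 896.8/(0.27·5.67×10⁻⁸·8.520) = 6.875×10⁹ K⁴.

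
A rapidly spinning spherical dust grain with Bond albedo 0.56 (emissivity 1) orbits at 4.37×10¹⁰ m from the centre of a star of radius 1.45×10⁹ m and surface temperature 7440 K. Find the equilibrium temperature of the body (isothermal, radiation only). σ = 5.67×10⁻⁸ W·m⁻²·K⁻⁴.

The star's surface emits σT_*⁴; at distance d the flux is S = σT_*⁴(R_*/d)².
S = 5.67×10⁻⁸·(7440)⁴·(1.45×10⁹/4.37×10¹⁰)² = 1.913×10⁵ W/m².
For an isothermal sphere T⁴ = (1−a)S/(4σ) = 3.711×10¹¹ K⁴.

T ≈ 780 K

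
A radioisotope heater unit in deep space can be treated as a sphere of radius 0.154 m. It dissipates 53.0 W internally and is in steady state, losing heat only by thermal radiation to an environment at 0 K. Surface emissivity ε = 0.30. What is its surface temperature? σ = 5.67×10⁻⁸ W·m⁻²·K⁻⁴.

Steady state: internal power = radiated power, P = εσA T⁴.
Radiating area A = 4πr² = 0.2980 m².
T⁴ = P/(εσA) = 53.0/(0.30·5.67×10⁻⁸·0.2980) = 1.045×10¹⁰ K⁴.
T = (1.045×10¹⁰)^(1/4).

T ≈ 320 K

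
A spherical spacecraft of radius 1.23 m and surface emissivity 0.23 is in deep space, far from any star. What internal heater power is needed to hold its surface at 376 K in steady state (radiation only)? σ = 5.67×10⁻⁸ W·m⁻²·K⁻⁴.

P ≈ 4960 W

P = εσ·4πr²·T⁴.
4πr² = 19.01 m²; T⁴ = 1.999×10¹⁰ K⁴.
P = 0.23·5.67×10⁻⁸·19.01·1.999×10¹⁰.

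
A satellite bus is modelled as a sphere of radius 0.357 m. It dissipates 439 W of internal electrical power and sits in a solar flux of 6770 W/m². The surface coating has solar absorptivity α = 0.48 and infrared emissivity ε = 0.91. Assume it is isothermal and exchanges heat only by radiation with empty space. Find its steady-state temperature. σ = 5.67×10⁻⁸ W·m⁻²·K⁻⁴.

At steady state, absorbed solar power + internal power = radiated power.
Absorbed: α·S·A_cross = 0.48·6770·0.4004 = 1301 W (cross-section πr²).
Total input = 1301 + 439 = 1740 W.
Radiated: εσ·A_surf·T⁴ with A_surf = 4πr² = 1.602 m².
T⁴ = 1740/(0.91·5.67×10⁻⁸·1.602) = 2.106×10¹⁰ K⁴.

T ≈ 381 K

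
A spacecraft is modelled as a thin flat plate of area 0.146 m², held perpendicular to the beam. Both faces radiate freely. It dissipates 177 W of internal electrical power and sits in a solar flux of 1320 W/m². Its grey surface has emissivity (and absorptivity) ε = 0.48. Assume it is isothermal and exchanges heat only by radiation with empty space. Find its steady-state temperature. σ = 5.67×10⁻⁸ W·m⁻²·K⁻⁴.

T ≈ 429 K

At steady state, absorbed solar power + internal power = radiated power.
Absorbed: α·S·A_cross = 0.48·1320·0.1460 = 92.51 W (cross-section A).
Total input = 92.51 + 177 = 269.5 W.
Radiated: εσ·A_surf·T⁴ with A_surf = 2A = 0.2920 m².
T⁴ = 269.5/(0.48·5.67×10⁻⁸·0.2920) = 3.391×10¹⁰ K⁴.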